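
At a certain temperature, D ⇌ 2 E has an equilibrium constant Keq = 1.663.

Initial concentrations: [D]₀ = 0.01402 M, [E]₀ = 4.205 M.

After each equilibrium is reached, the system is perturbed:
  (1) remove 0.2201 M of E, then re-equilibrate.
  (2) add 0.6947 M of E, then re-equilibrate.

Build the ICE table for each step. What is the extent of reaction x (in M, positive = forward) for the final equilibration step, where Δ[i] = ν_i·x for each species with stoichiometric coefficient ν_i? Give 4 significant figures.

Q₀ = 1261 vs Keq = 1.663 ⇒ Q>K, reverse
Step 1:
                   D          E
  init       0.01402      4.205
  Δ             1.35     -2.699
  eq           1.364      1.506
  solve Keq expr → x = -1.35; check Q = 1.663
Then remove 0.2201 M of E.
Step 2:
                   D          E
  init         1.364      1.286
  Δ         -0.08594     0.1719
  eq           1.278      1.458
  solve Keq expr → x = 0.08594; check Q = 1.663
Then add 0.6947 M of E.
Step 3:
                   D          E
  init         1.278      2.152
  Δ           0.2732    -0.5464
  eq           1.551      1.606
  solve Keq expr → x = -0.2732; check Q = 1.663

x = -0.2732 M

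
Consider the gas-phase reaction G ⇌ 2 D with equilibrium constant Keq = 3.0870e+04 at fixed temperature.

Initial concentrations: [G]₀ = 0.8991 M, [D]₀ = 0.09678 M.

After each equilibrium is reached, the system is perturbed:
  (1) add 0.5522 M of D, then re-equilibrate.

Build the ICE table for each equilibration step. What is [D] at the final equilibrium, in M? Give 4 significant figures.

Q₀ = 0.01042 vs Keq = 3.0870e+04 ⇒ Q<K, forward
Step 1:
                  G         D
  I          0.8991   0.09678
  C          -0.899     1.798
  E       1.1630e-04     1.895
  solve Keq expr → x = 0.899; check Q = 3.0870e+04
Then add 0.5522 M of D.
Step 2:
                  G         D
  I       1.1630e-04     2.447
  C       7.7639e-05 -1.5528e-04
  E       1.9394e-04     2.447
  solve Keq expr → x = -7.7639e-05; check Q = 3.0870e+04

[D]_eq = 2.447 M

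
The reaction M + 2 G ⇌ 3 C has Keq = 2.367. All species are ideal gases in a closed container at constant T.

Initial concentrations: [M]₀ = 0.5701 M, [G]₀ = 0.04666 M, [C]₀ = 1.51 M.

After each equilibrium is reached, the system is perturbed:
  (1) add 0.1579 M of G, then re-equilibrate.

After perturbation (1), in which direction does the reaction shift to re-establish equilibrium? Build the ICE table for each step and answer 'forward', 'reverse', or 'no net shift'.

Q₀ = 2774 vs Keq = 2.367 ⇒ Q>K, reverse
Step 1:
                  M         G         C
  init       0.5701   0.04666      1.51
  Δ          0.2362    0.4725   -0.7087
  eq         0.8063    0.5192    0.8013
  solve Keq expr → x = -0.2362; check Q = 2.367
Then add 0.1579 M of G.
Step 2:
                  M         G         C
  init       0.8063    0.6771    0.8013
  Δ        -0.02934  -0.05868   0.08803
  eq          0.777    0.6184    0.8893
  solve Keq expr → x = 0.02934; check Q = 2.367

Direction: forward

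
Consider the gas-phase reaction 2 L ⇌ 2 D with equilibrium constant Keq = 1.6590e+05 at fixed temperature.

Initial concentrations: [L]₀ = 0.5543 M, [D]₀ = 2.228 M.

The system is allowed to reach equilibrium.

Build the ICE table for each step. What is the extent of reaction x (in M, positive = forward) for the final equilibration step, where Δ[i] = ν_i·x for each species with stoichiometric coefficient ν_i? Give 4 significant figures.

Q₀ = 16.16 vs Keq = 1.6590e+05 ⇒ Q<K, forward
Step 1:
                   L          D
  I           0.5543      2.228
  C          -0.5475     0.5475
  E         0.006814      2.775
  solve Keq expr → x = 0.2737; check Q = 1.6590e+05

x = 0.2737 M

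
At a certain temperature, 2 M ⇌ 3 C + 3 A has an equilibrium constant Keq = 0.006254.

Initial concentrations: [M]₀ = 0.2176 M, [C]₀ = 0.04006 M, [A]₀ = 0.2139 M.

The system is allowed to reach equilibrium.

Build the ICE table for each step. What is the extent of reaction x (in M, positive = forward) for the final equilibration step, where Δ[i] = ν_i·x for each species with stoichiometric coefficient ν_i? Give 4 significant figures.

Q₀ = 1.3288e-05 vs Keq = 0.006254 ⇒ Q<K, forward
Step 1:
                    M           C           A
  I            0.2176     0.04006      0.2139
  C          -0.07552      0.1133      0.1133
  E            0.1421      0.1533      0.3272
  solve Keq expr → x = 0.03776; check Q = 0.006254

x = 0.03776 M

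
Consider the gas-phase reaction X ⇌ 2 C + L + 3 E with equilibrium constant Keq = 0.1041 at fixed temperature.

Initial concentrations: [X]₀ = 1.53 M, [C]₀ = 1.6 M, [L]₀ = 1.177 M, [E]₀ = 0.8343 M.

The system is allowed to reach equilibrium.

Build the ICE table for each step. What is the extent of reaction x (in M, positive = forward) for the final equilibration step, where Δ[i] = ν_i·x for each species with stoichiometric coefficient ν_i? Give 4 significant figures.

Q₀ = 1.144 vs Keq = 0.1041 ⇒ Q>K, reverse
Step 1:
                  X         C         L         E
  Initial      1.53       1.6     1.177    0.8343
  Change     0.1281   -0.2562   -0.1281   -0.3843
  Equil       1.658     1.344     1.049      0.45
  solve Keq expr → x = -0.1281; check Q = 0.1041

x = -0.1281 M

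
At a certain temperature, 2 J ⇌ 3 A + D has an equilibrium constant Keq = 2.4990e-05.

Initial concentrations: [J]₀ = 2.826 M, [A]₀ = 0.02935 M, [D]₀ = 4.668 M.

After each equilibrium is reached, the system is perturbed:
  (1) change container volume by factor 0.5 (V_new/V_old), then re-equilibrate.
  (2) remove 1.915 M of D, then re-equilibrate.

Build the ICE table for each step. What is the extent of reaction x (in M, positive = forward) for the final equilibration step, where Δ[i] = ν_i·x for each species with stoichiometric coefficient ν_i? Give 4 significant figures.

Q₀ = 1.4778e-05 vs Keq = 2.4990e-05 ⇒ Q<K, forward
Step 1:
                    J           A           D
  init          2.826     0.02935       4.668
  Δ         -0.003721    0.005582    0.001861
  eq            2.822     0.03493        4.67
  solve Keq expr → x = 0.001861; check Q = 2.4990e-05
Then change container volume by factor 0.5 (V_new/V_old).
Step 2:
                    J           A           D
  init          5.645     0.06986        9.34
  Δ           0.01717    -0.02575   -0.008583
  eq            5.662     0.04411       9.331
  solve Keq expr → x = -0.008583; check Q = 2.4990e-05
Then remove 1.915 M of D.
Step 3:
                    J           A           D
  init          5.662     0.04411       7.416
  Δ          -0.00233    0.003495    0.001165
  eq            5.659     0.04761       7.417
  solve Keq expr → x = 0.001165; check Q = 2.4990e-05

x = 0.001165 M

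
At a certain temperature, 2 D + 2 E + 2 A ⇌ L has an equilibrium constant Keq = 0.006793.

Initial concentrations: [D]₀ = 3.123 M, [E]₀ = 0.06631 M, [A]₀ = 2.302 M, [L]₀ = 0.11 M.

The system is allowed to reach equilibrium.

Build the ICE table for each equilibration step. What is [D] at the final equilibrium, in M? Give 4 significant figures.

[D]_eq = 3.293 M

Q₀ = 0.484 vs Keq = 0.006793 ⇒ Q>K, reverse
Step 1:
                    D           E           A           L
  init          3.123     0.06631       2.302        0.11
  Δ            0.1698      0.1698      0.1698    -0.08491
  eq            3.293      0.2361       2.472     0.02509
  solve Keq expr → x = -0.08491; check Q = 0.006793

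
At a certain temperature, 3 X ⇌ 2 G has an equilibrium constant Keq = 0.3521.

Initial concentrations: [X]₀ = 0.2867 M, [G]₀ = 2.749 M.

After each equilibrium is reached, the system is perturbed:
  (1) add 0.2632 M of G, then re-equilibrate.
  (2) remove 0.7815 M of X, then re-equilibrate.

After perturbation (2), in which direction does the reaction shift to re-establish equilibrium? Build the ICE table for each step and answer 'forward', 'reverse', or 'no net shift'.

Q₀ = 320.7 vs Keq = 0.3521 ⇒ Q>K, reverse
Step 1:
                   X          G
  init        0.2867      2.749
  Δ            1.676     -1.117
  eq           1.963      1.632
  solve Keq expr → x = -0.5587; check Q = 0.3521
Then add 0.2632 M of G.
Step 2:
                   X          G
  init         1.963      1.895
  Δ            0.136   -0.09068
  eq           2.099      1.804
  solve Keq expr → x = -0.04534; check Q = 0.3521
Then remove 0.7815 M of X.
Step 3:
                   X          G
  init         1.317      1.804
  Δ           0.5092    -0.3395
  eq           1.826      1.465
  solve Keq expr → x = -0.1697; check Q = 0.3521

Direction: reverse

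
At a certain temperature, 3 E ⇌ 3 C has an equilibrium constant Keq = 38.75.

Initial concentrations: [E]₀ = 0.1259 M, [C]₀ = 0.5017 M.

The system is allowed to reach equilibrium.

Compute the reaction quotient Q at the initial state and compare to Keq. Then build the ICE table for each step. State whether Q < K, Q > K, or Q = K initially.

Q₀ = 63.28; Q > K (proceeds reverse)

Q₀ = 63.28 vs Keq = 38.75 ⇒ Q>K, reverse
Step 1:
                  E         C
  Initial    0.1259    0.5017
  Change    0.01726  -0.01726
  Equil      0.1432    0.4844
  solve Keq expr → x = -0.005753; check Q = 38.75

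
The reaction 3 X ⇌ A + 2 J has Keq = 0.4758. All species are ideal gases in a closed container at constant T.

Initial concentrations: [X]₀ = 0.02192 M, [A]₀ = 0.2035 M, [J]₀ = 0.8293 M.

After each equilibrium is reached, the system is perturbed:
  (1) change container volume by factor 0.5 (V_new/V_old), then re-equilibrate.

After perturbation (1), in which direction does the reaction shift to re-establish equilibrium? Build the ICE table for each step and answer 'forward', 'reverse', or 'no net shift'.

Direction: no net shift

Q₀ = 1.3288e+04 vs Keq = 0.4758 ⇒ Q>K, reverse
Step 1:
                  X         A         J
  Initial   0.02192    0.2035    0.8293
  Change     0.3664   -0.1221   -0.2442
  Equil      0.3883   0.08138    0.5851
  solve Keq expr → x = -0.1221; check Q = 0.4758
Then change container volume by factor 0.5 (V_new/V_old).
Step 2:
                  X         A         J
  Initial    0.7766    0.1628      1.17
  Change          0         0         0
  Equil      0.7766    0.1628      1.17
  solve Keq expr → x = 0; check Q = 0.4758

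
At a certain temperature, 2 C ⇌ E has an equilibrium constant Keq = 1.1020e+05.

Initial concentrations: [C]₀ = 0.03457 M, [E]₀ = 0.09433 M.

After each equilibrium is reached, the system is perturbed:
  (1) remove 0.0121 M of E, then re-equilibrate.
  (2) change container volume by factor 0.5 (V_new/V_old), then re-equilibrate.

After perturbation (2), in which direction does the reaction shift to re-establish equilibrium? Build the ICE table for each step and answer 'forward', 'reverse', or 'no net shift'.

Q₀ = 78.93 vs Keq = 1.1020e+05 ⇒ Q<K, forward
Step 1:
                   C          E
  Initial    0.03457    0.09433
  Change    -0.03357    0.01678
  Equil     0.001004     0.1111
  solve Keq expr → x = 0.01678; check Q = 1.1020e+05
Then remove 0.0121 M of E.
Step 2:
                   C          E
  Initial   0.001004    0.09901
  Change  -5.6115e-05 2.8058e-05
  Equil   9.4802e-04    0.09904
  solve Keq expr → x = 2.8058e-05; check Q = 1.1020e+05
Then change container volume by factor 0.5 (V_new/V_old).
Step 3:
                   C          E
  Initial   0.001896     0.1981
  Change  -5.5440e-04 2.7720e-04
  Equil     0.001342     0.1984
  solve Keq expr → x = 2.7720e-04; check Q = 1.1020e+05

Direction: forward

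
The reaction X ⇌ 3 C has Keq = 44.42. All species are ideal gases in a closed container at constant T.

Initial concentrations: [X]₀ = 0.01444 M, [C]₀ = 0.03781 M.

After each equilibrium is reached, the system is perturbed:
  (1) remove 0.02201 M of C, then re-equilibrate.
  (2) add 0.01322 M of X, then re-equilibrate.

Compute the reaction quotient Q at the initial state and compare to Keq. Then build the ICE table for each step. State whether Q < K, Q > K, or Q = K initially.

Q₀ = 0.003743; Q < K (proceeds forward)

Q₀ = 0.003743 vs Keq = 44.42 ⇒ Q<K, forward
Step 1:
                  X         C
  I         0.01444   0.03781
  C        -0.01443   0.04328
  E       1.2006e-05   0.08109
  solve Keq expr → x = 0.01443; check Q = 44.42
Then remove 0.02201 M of C.
Step 2:
                  X         C
  I       1.2006e-05   0.05908
  C       -7.3571e-06 2.2071e-05
  E       4.6485e-06   0.05911
  solve Keq expr → x = 7.3571e-06; check Q = 44.42
Then add 0.01322 M of X.
Step 3:
                  X         C
  I         0.01322   0.05911
  C         -0.0132   0.03961
  E       2.1656e-05   0.09872
  solve Keq expr → x = 0.0132; check Q = 44.42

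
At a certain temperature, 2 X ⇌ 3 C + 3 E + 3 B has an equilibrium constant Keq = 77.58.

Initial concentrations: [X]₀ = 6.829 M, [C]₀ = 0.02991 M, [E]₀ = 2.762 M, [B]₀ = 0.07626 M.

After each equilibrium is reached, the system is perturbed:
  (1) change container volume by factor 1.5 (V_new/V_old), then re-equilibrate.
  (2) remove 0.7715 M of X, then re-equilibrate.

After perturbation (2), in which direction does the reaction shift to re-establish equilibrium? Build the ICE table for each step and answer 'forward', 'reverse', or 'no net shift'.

Q₀ = 5.3616e-09 vs Keq = 77.58 ⇒ Q<K, forward
Step 1:
                   X          C          E          B
  I            6.829    0.02991      2.762    0.07626
  C            -1.13      1.695      1.695      1.695
  E            5.699      1.724      4.457      1.771
  solve Keq expr → x = 0.5648; check Q = 77.58
Then change container volume by factor 1.5 (V_new/V_old).
Step 2:
                   X          C          E          B
  I              3.8       1.15      2.971      1.181
  C          -0.3396     0.5093     0.5093     0.5093
  E             3.46      1.659       3.48       1.69
  solve Keq expr → x = 0.1698; check Q = 77.58
Then remove 0.7715 M of X.
Step 3:
                   X          C          E          B
  I            2.688      1.659       3.48       1.69
  C          0.06649   -0.09973   -0.09973   -0.09973
  E            2.755      1.559      3.381       1.59
  solve Keq expr → x = -0.03324; check Q = 77.58

Direction: reverse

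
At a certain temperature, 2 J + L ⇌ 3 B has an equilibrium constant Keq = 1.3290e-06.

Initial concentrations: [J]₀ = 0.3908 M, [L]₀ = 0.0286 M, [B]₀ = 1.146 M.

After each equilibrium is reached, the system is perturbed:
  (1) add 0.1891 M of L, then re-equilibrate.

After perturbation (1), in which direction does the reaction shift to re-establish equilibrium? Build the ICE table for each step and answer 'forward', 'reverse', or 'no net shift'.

Q₀ = 344.6 vs Keq = 1.3290e-06 ⇒ Q>K, reverse
Step 1:
                   J          L          B
  I           0.3908     0.0286      1.146
  C            0.758      0.379     -1.137
  E            1.149     0.4076   0.008942
  solve Keq expr → x = -0.379; check Q = 1.3290e-06
Then add 0.1891 M of L.
Step 2:
                   J          L          B
  I            1.149     0.5967   0.008942
  C       -8.0285e-04 -4.0142e-04   0.001204
  E            1.148     0.5963    0.01015
  solve Keq expr → x = 4.0142e-04; check Q = 1.3290e-06

Direction: forward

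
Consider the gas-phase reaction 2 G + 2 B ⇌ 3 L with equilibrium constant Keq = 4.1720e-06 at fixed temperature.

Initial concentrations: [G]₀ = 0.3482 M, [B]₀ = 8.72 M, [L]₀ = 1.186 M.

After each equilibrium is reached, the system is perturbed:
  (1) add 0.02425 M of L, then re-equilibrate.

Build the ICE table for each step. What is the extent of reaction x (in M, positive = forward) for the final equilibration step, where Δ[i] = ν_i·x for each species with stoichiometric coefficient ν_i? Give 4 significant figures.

x = -0.007813 M

Q₀ = 0.181 vs Keq = 4.1720e-06 ⇒ Q>K, reverse
Step 1:
                   G          B          L
  init        0.3482       8.72      1.186
  Δ           0.7399     0.7399      -1.11
  eq           1.088       9.46    0.07618
  solve Keq expr → x = -0.3699; check Q = 4.1720e-06
Then add 0.02425 M of L.
Step 2:
                   G          B          L
  init         1.088       9.46     0.1004
  Δ          0.01563    0.01563   -0.02344
  eq           1.104      9.476    0.07699
  solve Keq expr → x = -0.007813; check Q = 4.1720e-06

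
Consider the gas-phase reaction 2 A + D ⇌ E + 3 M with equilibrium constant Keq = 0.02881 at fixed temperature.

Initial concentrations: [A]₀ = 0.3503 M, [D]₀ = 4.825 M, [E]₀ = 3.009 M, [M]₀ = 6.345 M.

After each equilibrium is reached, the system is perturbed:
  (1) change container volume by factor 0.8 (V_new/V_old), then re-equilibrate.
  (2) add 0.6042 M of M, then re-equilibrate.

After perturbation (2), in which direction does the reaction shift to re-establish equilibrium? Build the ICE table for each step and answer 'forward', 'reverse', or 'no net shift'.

Q₀ = 1298 vs Keq = 0.02881 ⇒ Q>K, reverse
Step 1:
                  A         D         E         M
  init       0.3503     4.825     3.009     6.345
  Δ            3.39     1.695    -1.695    -5.085
  eq           3.74      6.52     1.314      1.26
  solve Keq expr → x = -1.695; check Q = 0.02881
Then change container volume by factor 0.8 (V_new/V_old).
Step 2:
                  A         D         E         M
  init        4.675      8.15     1.642     1.575
  Δ         0.05974   0.02987  -0.02987  -0.08961
  eq          4.735      8.18     1.613     1.485
  solve Keq expr → x = -0.02987; check Q = 0.02881
Then add 0.6042 M of M.
Step 3:
                  A         D         E         M
  init        4.735      8.18     1.613     2.089
  Δ          0.3162    0.1581   -0.1581   -0.4743
  eq          5.051     8.338     1.455     1.615
  solve Keq expr → x = -0.1581; check Q = 0.02881

Direction: reverse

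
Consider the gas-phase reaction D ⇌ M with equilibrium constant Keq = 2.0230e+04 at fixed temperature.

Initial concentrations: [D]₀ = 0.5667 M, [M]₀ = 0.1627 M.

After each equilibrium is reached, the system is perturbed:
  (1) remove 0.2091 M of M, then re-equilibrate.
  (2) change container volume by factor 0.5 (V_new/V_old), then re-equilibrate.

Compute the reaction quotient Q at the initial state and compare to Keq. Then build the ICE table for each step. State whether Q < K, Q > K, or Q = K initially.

Q₀ = 0.2871 vs Keq = 2.0230e+04 ⇒ Q<K, forward
Step 1:
                  D         M
  Initial    0.5667    0.1627
  Change    -0.5667    0.5667
  Equil   3.6054e-05    0.7294
  solve Keq expr → x = 0.5667; check Q = 2.0230e+04
Then remove 0.2091 M of M.
Step 2:
                  D         M
  Initial 3.6054e-05    0.5203
  Change  -1.0336e-05 1.0336e-05
  Equil   2.5718e-05    0.5203
  solve Keq expr → x = 1.0336e-05; check Q = 2.0230e+04
Then change container volume by factor 0.5 (V_new/V_old).
Step 3:
                  D         M
  Initial 5.1436e-05     1.041
  Change          0         0
  Equil   5.1436e-05     1.041
  solve Keq expr → x = 0; check Q = 2.0230e+04

Q₀ = 0.2871; Q < K (proceeds forward)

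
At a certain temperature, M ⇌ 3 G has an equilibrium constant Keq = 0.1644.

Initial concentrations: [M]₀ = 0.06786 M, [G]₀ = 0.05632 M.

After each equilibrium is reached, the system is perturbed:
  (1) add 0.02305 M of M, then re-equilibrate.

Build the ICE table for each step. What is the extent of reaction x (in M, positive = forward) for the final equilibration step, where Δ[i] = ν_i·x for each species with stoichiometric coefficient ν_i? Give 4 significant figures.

Q₀ = 0.002633 vs Keq = 0.1644 ⇒ Q<K, forward
Step 1:
                  M         G
  Initial   0.06786   0.05632
  Change   -0.03793    0.1138
  Equil     0.02993    0.1701
  solve Keq expr → x = 0.03793; check Q = 0.1644
Then add 0.02305 M of M.
Step 2:
                  M         G
  Initial   0.05298    0.1701
  Change  -0.008165    0.0245
  Equil     0.04482    0.1946
  solve Keq expr → x = 0.008165; check Q = 0.1644

x = 0.008165 M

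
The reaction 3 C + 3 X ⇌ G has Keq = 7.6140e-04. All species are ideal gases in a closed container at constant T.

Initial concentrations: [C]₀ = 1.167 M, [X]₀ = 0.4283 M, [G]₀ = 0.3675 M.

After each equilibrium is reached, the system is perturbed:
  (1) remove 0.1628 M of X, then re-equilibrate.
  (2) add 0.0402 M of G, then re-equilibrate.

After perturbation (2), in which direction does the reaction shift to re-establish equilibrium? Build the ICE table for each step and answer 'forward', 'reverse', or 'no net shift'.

Direction: reverse

Q₀ = 2.943 vs Keq = 7.6140e-04 ⇒ Q>K, reverse
Step 1:
                  C         X         G
  Initial     1.167    0.4283    0.3675
  Change      1.028     1.028   -0.3426
  Equil       2.195     1.456   0.02486
  solve Keq expr → x = -0.3426; check Q = 7.6140e-04
Then remove 0.1628 M of X.
Step 2:
                  C         X         G
  Initial     2.195     1.293   0.02486
  Change    0.01863   0.01863  -0.00621
  Equil       2.214     1.312   0.01865
  solve Keq expr → x = -0.00621; check Q = 7.6140e-04
Then add 0.0402 M of G.
Step 3:
                  C         X         G
  Initial     2.214     1.312   0.05885
  Change    0.09758   0.09758  -0.03253
  Equil       2.311      1.41   0.02633
  solve Keq expr → x = -0.03253; check Q = 7.6140e-04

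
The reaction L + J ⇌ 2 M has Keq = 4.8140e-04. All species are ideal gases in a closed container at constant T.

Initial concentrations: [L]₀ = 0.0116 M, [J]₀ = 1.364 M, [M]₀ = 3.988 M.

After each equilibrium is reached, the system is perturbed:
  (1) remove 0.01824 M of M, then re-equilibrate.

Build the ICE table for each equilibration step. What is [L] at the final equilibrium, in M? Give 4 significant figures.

Q₀ = 1005 vs Keq = 4.8140e-04 ⇒ Q>K, reverse
Step 1:
                   L          J          M
  init        0.0116      1.364      3.988
  Δ            1.966      1.966     -3.932
  eq           1.977       3.33     0.0563
  solve Keq expr → x = -1.966; check Q = 4.8140e-04
Then remove 0.01824 M of M.
Step 2:
                   L          J          M
  init         1.977       3.33    0.03806
  Δ        -0.009018  -0.009018    0.01804
  eq           1.968      3.321     0.0561
  solve Keq expr → x = 0.009018; check Q = 4.8140e-04

[L]_eq = 1.968 M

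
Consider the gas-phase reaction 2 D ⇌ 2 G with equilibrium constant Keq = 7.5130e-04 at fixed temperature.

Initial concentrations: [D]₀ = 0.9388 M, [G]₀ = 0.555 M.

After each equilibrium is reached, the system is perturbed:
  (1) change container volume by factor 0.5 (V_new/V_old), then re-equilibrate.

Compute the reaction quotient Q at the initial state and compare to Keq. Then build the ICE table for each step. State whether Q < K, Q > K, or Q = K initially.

Q₀ = 0.3495 vs Keq = 7.5130e-04 ⇒ Q>K, reverse
Step 1:
                  D         G
  I          0.9388     0.555
  C          0.5151   -0.5151
  E           1.454   0.03985
  solve Keq expr → x = -0.2576; check Q = 7.5130e-04
Then change container volume by factor 0.5 (V_new/V_old).
Step 2:
                  D         G
  I           2.908    0.0797
  C               0         0
  E           2.908    0.0797
  solve Keq expr → x = 0; check Q = 7.5130e-04

Q₀ = 0.3495; Q > K (proceeds reverse)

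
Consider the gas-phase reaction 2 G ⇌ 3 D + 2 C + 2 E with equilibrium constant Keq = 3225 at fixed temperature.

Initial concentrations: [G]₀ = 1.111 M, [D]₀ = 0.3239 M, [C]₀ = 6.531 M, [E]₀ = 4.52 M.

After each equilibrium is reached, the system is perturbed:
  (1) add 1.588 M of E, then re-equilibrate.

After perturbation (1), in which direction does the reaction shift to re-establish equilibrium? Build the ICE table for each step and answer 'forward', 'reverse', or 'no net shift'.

Q₀ = 23.99 vs Keq = 3225 ⇒ Q<K, forward
Step 1:
                  G         D         C         E
  I           1.111    0.3239     6.531      4.52
  C         -0.4696    0.7044    0.4696    0.4696
  E          0.6414     1.028     7.001      4.99
  solve Keq expr → x = 0.2348; check Q = 3225
Then add 1.588 M of E.
Step 2:
                  G         D         C         E
  I          0.6414     1.028     7.001     6.578
  C         0.06769   -0.1015  -0.06769  -0.06769
  E          0.7091    0.9268     6.933      6.51
  solve Keq expr → x = -0.03384; check Q = 3225

Direction: reverse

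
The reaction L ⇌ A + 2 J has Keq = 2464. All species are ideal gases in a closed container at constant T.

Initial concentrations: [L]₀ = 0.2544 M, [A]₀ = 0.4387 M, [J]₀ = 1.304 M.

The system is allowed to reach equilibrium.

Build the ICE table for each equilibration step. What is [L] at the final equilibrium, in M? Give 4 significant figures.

[L]_eq = 9.2129e-04 M

Q₀ = 2.932 vs Keq = 2464 ⇒ Q<K, forward
Step 1:
                    L           A           J
  I            0.2544      0.4387       1.304
  C           -0.2535      0.2535       0.507
  E        9.2129e-04      0.6922       1.811
  solve Keq expr → x = 0.2535; check Q = 2464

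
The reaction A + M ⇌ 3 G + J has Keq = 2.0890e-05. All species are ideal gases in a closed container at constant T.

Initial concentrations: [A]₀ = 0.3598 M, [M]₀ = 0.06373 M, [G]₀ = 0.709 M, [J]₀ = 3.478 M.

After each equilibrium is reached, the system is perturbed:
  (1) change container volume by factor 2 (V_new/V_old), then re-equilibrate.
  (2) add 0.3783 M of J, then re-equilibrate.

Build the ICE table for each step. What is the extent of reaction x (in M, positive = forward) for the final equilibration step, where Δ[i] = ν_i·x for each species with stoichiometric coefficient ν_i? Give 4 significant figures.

x = -1.8357e-04 M

Q₀ = 54.06 vs Keq = 2.0890e-05 ⇒ Q>K, reverse
Step 1:
                    A           M           G           J
  I            0.3598     0.06373       0.709       3.478
  C            0.2329      0.2329     -0.6986     -0.2329
  E            0.5927      0.2966     0.01042       3.245
  solve Keq expr → x = -0.2329; check Q = 2.0890e-05
Then change container volume by factor 2 (V_new/V_old).
Step 2:
                    A           M           G           J
  I            0.2963      0.1483     0.00521       1.623
  C          -0.00101    -0.00101    0.003031     0.00101
  E            0.2953      0.1473    0.008241       1.624
  solve Keq expr → x = 0.00101; check Q = 2.0890e-05
Then add 0.3783 M of J.
Step 3:
                    A           M           G           J
  I            0.2953      0.1473    0.008241       2.002
  C        1.8357e-04  1.8357e-04 -5.5071e-04 -1.8357e-04
  E            0.2955      0.1475     0.00769       2.002
  solve Keq expr → x = -1.8357e-04; check Q = 2.0890e-05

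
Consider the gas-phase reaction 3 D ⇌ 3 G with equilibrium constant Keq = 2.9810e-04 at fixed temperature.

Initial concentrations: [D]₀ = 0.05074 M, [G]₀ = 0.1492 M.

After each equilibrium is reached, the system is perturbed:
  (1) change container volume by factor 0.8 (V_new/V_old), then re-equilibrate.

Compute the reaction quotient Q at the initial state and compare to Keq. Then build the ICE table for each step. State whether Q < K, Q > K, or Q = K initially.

Q₀ = 25.42; Q > K (proceeds reverse)

Q₀ = 25.42 vs Keq = 2.9810e-04 ⇒ Q>K, reverse
Step 1:
                    D           G
  init        0.05074      0.1492
  Δ            0.1367     -0.1367
  eq           0.1874     0.01252
  solve Keq expr → x = -0.04556; check Q = 2.9810e-04
Then change container volume by factor 0.8 (V_new/V_old).
Step 2:
                    D           G
  init         0.2343     0.01565
  Δ                 0           0
  eq           0.2343     0.01565
  solve Keq expr → x = 0; check Q = 2.9810e-04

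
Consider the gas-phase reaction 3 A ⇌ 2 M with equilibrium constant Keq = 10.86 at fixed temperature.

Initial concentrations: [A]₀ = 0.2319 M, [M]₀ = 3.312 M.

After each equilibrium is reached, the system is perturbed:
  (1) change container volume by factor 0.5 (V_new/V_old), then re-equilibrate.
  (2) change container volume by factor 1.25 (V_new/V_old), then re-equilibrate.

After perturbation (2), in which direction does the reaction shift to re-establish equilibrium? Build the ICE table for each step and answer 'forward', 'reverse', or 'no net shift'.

Q₀ = 879.6 vs Keq = 10.86 ⇒ Q>K, reverse
Step 1:
                    A           M
  I            0.2319       3.312
  C             0.678      -0.452
  E            0.9099        2.86
  solve Keq expr → x = -0.226; check Q = 10.86
Then change container volume by factor 0.5 (V_new/V_old).
Step 2:
                    A           M
  I              1.82        5.72
  C           -0.3377      0.2252
  E             1.482       5.945
  solve Keq expr → x = 0.1126; check Q = 10.86
Then change container volume by factor 1.25 (V_new/V_old).
Step 3:
                    A           M
  I             1.186       4.756
  C           0.08177    -0.05451
  E             1.267       4.702
  solve Keq expr → x = -0.02726; check Q = 10.86

Direction: reverse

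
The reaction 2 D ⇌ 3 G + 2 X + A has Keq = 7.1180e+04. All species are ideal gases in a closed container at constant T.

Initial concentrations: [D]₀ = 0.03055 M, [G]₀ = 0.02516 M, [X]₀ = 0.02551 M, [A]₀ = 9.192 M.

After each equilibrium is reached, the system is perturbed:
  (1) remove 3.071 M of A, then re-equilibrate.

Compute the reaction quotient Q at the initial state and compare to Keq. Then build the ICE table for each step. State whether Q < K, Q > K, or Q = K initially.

Q₀ = 1.0208e-04; Q < K (proceeds forward)

Q₀ = 1.0208e-04 vs Keq = 7.1180e+04 ⇒ Q<K, forward
Step 1:
                   D          G          X          A
  Initial    0.03055    0.02516    0.02551      9.192
  Change    -0.03054    0.04581    0.03054    0.01527
  Equil   1.2051e-05    0.07097    0.05605      9.207
  solve Keq expr → x = 0.01527; check Q = 7.1180e+04
Then remove 3.071 M of A.
Step 2:
                   D          G          X          A
  Initial 1.2051e-05    0.07097    0.05605      6.136
  Change  -2.2119e-06 3.3178e-06 2.2119e-06 1.1059e-06
  Equil   9.8393e-06    0.07097    0.05605      6.136
  solve Keq expr → x = 1.1059e-06; check Q = 7.1180e+04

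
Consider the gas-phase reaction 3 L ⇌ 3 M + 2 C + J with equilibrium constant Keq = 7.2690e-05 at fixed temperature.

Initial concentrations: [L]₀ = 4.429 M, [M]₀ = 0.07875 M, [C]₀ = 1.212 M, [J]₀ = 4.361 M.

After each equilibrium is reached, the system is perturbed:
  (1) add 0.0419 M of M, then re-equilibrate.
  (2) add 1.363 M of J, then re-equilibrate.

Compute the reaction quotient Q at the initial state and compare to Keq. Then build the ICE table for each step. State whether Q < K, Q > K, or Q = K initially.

Q₀ = 3.6010e-05; Q < K (proceeds forward)

Q₀ = 3.6010e-05 vs Keq = 7.2690e-05 ⇒ Q<K, forward
Step 1:
                   L          M          C          J
  I            4.429    0.07875      1.212      4.361
  C         -0.01958    0.01958    0.01305   0.006527
  E            4.409    0.09833      1.225      4.368
  solve Keq expr → x = 0.006527; check Q = 7.2690e-05
Then add 0.0419 M of M.
Step 2:
                   L          M          C          J
  I            4.409     0.1402      1.225      4.368
  C          0.03947   -0.03947   -0.02631   -0.01316
  E            4.449     0.1008      1.199      4.354
  solve Keq expr → x = -0.01316; check Q = 7.2690e-05
Then add 1.363 M of J.
Step 3:
                   L          M          C          J
  I            4.449     0.1008      1.199      5.717
  C         0.008274  -0.008274  -0.005516  -0.002758
  E            4.457    0.09249      1.193      5.715
  solve Keq expr → x = -0.002758; check Q = 7.2690e-05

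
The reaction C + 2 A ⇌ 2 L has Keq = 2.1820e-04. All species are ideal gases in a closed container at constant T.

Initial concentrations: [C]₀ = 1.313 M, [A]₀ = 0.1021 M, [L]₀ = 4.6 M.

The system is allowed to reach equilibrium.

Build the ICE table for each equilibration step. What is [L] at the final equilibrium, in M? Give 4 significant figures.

Q₀ = 1546 vs Keq = 2.1820e-04 ⇒ Q>K, reverse
Step 1:
                    C           A           L
  I             1.313      0.1021         4.6
  C             2.236       4.473      -4.473
  E             3.549       4.575      0.1273
  solve Keq expr → x = -2.236; check Q = 2.1820e-04

[L]_eq = 0.1273 M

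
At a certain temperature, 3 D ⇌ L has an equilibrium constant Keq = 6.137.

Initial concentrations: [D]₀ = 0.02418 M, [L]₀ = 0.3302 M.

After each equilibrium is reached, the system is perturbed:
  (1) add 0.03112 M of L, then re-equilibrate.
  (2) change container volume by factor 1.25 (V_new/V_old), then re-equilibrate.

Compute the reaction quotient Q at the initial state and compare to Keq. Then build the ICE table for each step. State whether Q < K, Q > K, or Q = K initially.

Q₀ = 2.3357e+04 vs Keq = 6.137 ⇒ Q>K, reverse
Step 1:
                  D         L
  init      0.02418    0.3302
  Δ          0.3091    -0.103
  eq         0.3333    0.2272
  solve Keq expr → x = -0.103; check Q = 6.137
Then add 0.03112 M of L.
Step 2:
                  D         L
  init       0.3333    0.2583
  Δ         0.01267 -0.004222
  eq         0.3459    0.2541
  solve Keq expr → x = -0.004222; check Q = 6.137
Then change container volume by factor 1.25 (V_new/V_old).
Step 3:
                  D         L
  init       0.2768    0.2033
  Δ         0.03764  -0.01255
  eq         0.3144    0.1907
  solve Keq expr → x = -0.01255; check Q = 6.137

Q₀ = 2.3357e+04; Q > K (proceeds reverse)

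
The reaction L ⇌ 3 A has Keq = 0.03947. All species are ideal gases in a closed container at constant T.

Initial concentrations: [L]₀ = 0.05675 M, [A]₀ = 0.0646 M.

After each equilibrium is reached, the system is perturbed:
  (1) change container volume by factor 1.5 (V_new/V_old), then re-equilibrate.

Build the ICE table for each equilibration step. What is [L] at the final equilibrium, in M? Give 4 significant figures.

Q₀ = 0.00475 vs Keq = 0.03947 ⇒ Q<K, forward
Step 1:
                    L           A
  Initial     0.05675      0.0646
  Change     -0.01715     0.05145
  Equil        0.0396      0.1161
  solve Keq expr → x = 0.01715; check Q = 0.03947
Then change container volume by factor 1.5 (V_new/V_old).
Step 2:
                    L           A
  Initial      0.0264     0.07737
  Change    -0.005482     0.01644
  Equil       0.02092     0.09381
  solve Keq expr → x = 0.005482; check Q = 0.03947

[L]_eq = 0.02092 M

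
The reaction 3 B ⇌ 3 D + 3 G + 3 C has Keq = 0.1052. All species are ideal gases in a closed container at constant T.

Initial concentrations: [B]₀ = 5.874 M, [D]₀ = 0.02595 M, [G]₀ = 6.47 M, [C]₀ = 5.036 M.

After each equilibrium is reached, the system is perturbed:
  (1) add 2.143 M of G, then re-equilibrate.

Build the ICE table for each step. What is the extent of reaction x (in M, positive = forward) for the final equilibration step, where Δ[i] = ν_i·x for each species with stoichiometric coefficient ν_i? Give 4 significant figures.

Q₀ = 0.002982 vs Keq = 0.1052 ⇒ Q<K, forward
Step 1:
                    B           D           G           C
  init          5.874     0.02595        6.47       5.036
  Δ          -0.05667     0.05667     0.05667     0.05667
  eq            5.817     0.08262       6.527       5.093
  solve Keq expr → x = 0.01889; check Q = 0.1052
Then add 2.143 M of G.
Step 2:
                    B           D           G           C
  init          5.817     0.08262        8.67       5.093
  Δ           0.01982    -0.01982    -0.01982    -0.01982
  eq            5.837      0.0628        8.65       5.073
  solve Keq expr → x = -0.006608; check Q = 0.1052

x = -0.006608 M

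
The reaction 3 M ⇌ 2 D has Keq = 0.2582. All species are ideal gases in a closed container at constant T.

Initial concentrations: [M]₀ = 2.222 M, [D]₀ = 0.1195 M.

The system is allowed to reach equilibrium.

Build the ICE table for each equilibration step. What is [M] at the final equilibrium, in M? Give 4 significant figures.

Q₀ = 0.001302 vs Keq = 0.2582 ⇒ Q<K, forward
Step 1:
                  M         D
  Initial     2.222    0.1195
  Change    -0.9344    0.6229
  Equil       1.288    0.7424
  solve Keq expr → x = 0.3115; check Q = 0.2582

[M]_eq = 1.288 M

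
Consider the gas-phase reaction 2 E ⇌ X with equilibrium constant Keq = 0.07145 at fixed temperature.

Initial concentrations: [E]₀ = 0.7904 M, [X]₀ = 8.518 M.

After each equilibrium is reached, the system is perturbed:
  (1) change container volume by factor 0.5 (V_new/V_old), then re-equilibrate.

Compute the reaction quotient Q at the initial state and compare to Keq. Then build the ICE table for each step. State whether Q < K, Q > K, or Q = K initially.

Q₀ = 13.63; Q > K (proceeds reverse)

Q₀ = 13.63 vs Keq = 0.07145 ⇒ Q>K, reverse
Step 1:
                  E         X
  init       0.7904     8.518
  Δ           7.415    -3.707
  eq          8.205     4.811
  solve Keq expr → x = -3.707; check Q = 0.07145
Then change container volume by factor 0.5 (V_new/V_old).
Step 2:
                  E         X
  init        16.41     9.621
  Δ          -3.731     1.866
  eq          12.68     11.49
  solve Keq expr → x = 1.866; check Q = 0.07145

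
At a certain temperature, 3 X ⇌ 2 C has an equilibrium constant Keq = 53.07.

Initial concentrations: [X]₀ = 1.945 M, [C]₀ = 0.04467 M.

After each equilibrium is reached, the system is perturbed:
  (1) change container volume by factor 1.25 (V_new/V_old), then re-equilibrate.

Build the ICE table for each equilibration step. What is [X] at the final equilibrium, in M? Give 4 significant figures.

[X]_eq = 0.2493 M

Q₀ = 2.7119e-04 vs Keq = 53.07 ⇒ Q<K, forward
Step 1:
                  X         C
  I           1.945   0.04467
  C          -1.653     1.102
  E          0.2916     1.147
  solve Keq expr → x = 0.5511; check Q = 53.07
Then change container volume by factor 1.25 (V_new/V_old).
Step 2:
                  X         C
  I          0.2333    0.9176
  C         0.01605   -0.0107
  E          0.2493    0.9069
  solve Keq expr → x = -0.005351; check Q = 53.07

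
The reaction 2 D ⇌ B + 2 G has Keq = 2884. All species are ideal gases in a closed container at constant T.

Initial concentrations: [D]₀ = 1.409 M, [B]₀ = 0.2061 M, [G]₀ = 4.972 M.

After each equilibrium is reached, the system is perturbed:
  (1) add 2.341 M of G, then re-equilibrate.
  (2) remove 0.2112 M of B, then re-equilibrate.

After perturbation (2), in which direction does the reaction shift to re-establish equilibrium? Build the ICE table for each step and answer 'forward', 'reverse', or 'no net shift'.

Q₀ = 2.566 vs Keq = 2884 ⇒ Q<K, forward
Step 1:
                  D         B         G
  Initial     1.409    0.2061     4.972
  Change     -1.301    0.6504     1.301
  Equil      0.1081    0.8565     6.273
  solve Keq expr → x = 0.6504; check Q = 2884
Then add 2.341 M of G.
Step 2:
                  D         B         G
  Initial    0.1081    0.8565     8.614
  Change    0.03804  -0.01902  -0.03804
  Equil      0.1461    0.8375     8.576
  solve Keq expr → x = -0.01902; check Q = 2884
Then remove 0.2112 M of B.
Step 3:
                  D         B         G
  Initial    0.1461    0.6263     8.576
  Change   -0.01855  0.009277   0.01855
  Equil      0.1276    0.6356     8.594
  solve Keq expr → x = 0.009277; check Q = 2884

Direction: forward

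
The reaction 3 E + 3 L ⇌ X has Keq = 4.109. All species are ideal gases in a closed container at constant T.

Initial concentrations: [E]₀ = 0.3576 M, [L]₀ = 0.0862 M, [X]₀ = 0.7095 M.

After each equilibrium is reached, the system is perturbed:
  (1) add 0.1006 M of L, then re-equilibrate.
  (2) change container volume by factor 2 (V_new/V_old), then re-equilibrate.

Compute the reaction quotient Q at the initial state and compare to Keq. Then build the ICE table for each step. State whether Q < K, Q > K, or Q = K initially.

Q₀ = 2.4224e+04; Q > K (proceeds reverse)

Q₀ = 2.4224e+04 vs Keq = 4.109 ⇒ Q>K, reverse
Step 1:
                   E          L          X
  Initial     0.3576     0.0862     0.7095
  Change      0.5042     0.5042    -0.1681
  Equil       0.8618     0.5904     0.5414
  solve Keq expr → x = -0.1681; check Q = 4.109
Then add 0.1006 M of L.
Step 2:
                   E          L          X
  Initial     0.8618      0.691     0.5414
  Change    -0.05412   -0.05412    0.01804
  Equil       0.8077     0.6369     0.5595
  solve Keq expr → x = 0.01804; check Q = 4.109
Then change container volume by factor 2 (V_new/V_old).
Step 3:
                   E          L          X
  Initial     0.4039     0.3185     0.2797
  Change      0.2438     0.2438   -0.08127
  Equil       0.6477     0.5623     0.1985
  solve Keq expr → x = -0.08127; check Q = 4.109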